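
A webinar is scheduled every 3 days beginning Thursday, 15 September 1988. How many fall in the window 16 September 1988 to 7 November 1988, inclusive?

Occurrences land 3·i days after 15 September 1988 for i = 0, 1, 2, …
16 September 1988 is 1 day after the start; 1 ÷ 3 = 0 remainder 1; since the remainder is 1, round up to i = 1. First occurrence in the window: #2 on 18 September 1988 (1×3 = 3 days in).
7 November 1988 is 53 days after the start; 53 ÷ 3 = 17 remainder 2. Last occurrence in the window: #18 on 5 November 1988.
Occurrences #2 through #18: 17 in total.

17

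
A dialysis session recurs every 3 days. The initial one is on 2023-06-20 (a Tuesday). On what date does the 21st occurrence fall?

The 21st occurrence is 20 intervals after the first: 20 × 3 = 60 days after 2023-06-20.
June has 30 days — 10 days to the end of June leaves 50.
July has 31 days (19 left).
19 days into August → 2023-08-19.

2023-08-19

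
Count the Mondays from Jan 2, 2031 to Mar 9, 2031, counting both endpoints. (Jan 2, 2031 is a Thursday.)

Jan 2, 2031 is a Thursday; the first Monday on or after it is Jan 6, 2031 (4 days later).
From Jan 6, 2031 to Mar 9, 2031: 25 + 28 + 9 = 62 days (rest of Jan, Feb, Mar).
62 ÷ 7 = 8 full weeks with remainder 6, so 8 more Mondays after the first → 9.

9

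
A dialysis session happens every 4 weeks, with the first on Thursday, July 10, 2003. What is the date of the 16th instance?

The 16th occurrence is 15 intervals after the first: 15 × 28 = 420 days after July 10, 2003.
July has 31 days — 21 days to the end of July leaves 399.
August has 31 days (368 left).
September has 30 days (338 left).
October has 31 days (307 left).
November has 30 days (277 left).
December has 31 days (246 left).
January has 31 days (215 left).
February has 29 days (186 left).
March has 31 days (155 left).
April has 30 days (125 left).
May has 31 days (94 left).
June has 30 days (64 left).
July has 31 days (33 left).
August has 31 days (2 left).
2 days into September → September 2, 2004.

September 2, 2004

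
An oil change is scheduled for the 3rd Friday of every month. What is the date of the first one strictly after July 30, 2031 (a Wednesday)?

August 15, 2031

July 2031 starts on a Tuesday; its first Friday is the 4th, so the 3rd Friday is the 18th — July 18, 2031.
That is not after July 30, 2031, so look at August 2031.
August 2031 starts on a Friday; its first Friday is the 1st, so the 3rd Friday is the 15th — August 15, 2031.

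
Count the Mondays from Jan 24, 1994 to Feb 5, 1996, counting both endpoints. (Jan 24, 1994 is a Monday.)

Jan 24, 1994 is a Monday; the first Monday on or after it is Jan 24, 1994.
From Jan 24, 1994 to Feb 5, 1996: 341 + 365 + 36 = 742 days (rest of 1994, 1995, to Feb 5, 1996 in 1996).
742 ÷ 7 = 106 full weeks with remainder 0, so 106 more Mondays after the first → 107.

107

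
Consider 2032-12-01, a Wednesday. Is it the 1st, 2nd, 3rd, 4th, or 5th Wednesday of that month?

1st

Day 1 falls in week ⌈1/7⌉ of the month.
Days 1–7 hold the 1st Wednesday, 8–14 the 2nd, 15–21 the 3rd, 22–28 the 4th, 29–31 the 5th.
1 is in the range for the 1st.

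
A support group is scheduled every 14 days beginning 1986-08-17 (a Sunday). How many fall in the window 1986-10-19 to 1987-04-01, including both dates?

Occurrences land 14·i days after 1986-08-17 for i = 0, 1, 2, …
1986-10-19 is 63 days after the start; 63 ÷ 14 = 4 remainder 7; since the remainder is 7, round up to i = 5. First occurrence in the window: #6 on 1986-10-26 (5×14 = 70 days in).
1987-04-01 is 227 days after the start; 227 ÷ 14 = 16 remainder 3. Last occurrence in the window: #17 on 1987-03-29.
Occurrences #6 through #17: 12 in total.

12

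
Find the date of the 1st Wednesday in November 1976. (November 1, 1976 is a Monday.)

3 November 1976

November 1976 begins on a Monday, so the first Wednesday is November 3 (2 days later).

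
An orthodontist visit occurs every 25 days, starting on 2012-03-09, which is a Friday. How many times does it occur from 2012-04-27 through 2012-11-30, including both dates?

9

Occurrences land 25·i days after 2012-03-09 for i = 0, 1, 2, …
2012-04-27 is 49 days after the start; 49 ÷ 25 = 1 remainder 24; since the remainder is 24, round up to i = 2. First occurrence in the window: #3 on 2012-04-28 (2×25 = 50 days in).
2012-11-30 is 266 days after the start; 266 ÷ 25 = 10 remainder 16. Last occurrence in the window: #11 on 2012-11-14.
Occurrences #3 through #11: 9 in total.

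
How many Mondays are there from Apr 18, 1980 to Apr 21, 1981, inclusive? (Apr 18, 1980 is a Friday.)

Apr 18, 1980 is a Friday; the first Monday on or after it is Apr 21, 1980 (3 days later).
From Apr 21, 1980 to Apr 21, 1981: 254 + 111 = 365 days (rest of 1980, to Apr 21, 1981 in 1981).
365 ÷ 7 = 52 full weeks with remainder 1, so 52 more Mondays after the first → 53.

53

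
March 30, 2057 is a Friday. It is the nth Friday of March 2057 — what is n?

Day 30 falls in week ⌈30/7⌉ of the month.
Days 1–7 hold the 1st Friday, 8–14 the 2nd, 15–21 the 3rd, 22–28 the 4th, 29–31 the 5th.
30 is in the range for the 5th.

5th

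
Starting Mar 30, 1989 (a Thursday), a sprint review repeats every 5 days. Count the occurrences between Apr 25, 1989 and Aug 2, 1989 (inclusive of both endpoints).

20

Occurrences land 5·i days after Mar 30, 1989 for i = 0, 1, 2, …
Apr 25, 1989 is 26 days after the start; 26 ÷ 5 = 5 remainder 1; since the remainder is 1, round up to i = 6. First occurrence in the window: #7 on Apr 29, 1989 (6×5 = 30 days in).
Aug 2, 1989 is 125 days after the start; 125 ÷ 5 = 25 remainder 0. Last occurrence in the window: #26 on Aug 2, 1989.
Occurrences #7 through #26: 20 in total.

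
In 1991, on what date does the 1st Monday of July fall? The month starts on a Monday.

July 1991 begins on a Monday, so the first Monday is July 1.

1991-07-01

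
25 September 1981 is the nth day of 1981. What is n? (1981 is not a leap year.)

Days in months before September: 31 + 28 + 31 + 30 + 31 + 30 + 31 + 31 = 243.
Plus 25 days into September → day 268.

268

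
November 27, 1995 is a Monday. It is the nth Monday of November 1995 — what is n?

Day 27 falls in week ⌈27/7⌉ of the month.
Days 1–7 hold the 1st Monday, 8–14 the 2nd, 15–21 the 3rd, 22–28 the 4th, 29–31 the 5th.
27 is in the range for the 4th.

4th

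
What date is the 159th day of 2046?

Jan has 31 days (159 − 31 = 128 remain).
Feb has 28 days (128 − 28 = 100 remain).
Mar has 31 days (100 − 31 = 69 remain).
Apr has 30 days (69 − 30 = 39 remain).
May has 31 days (39 − 31 = 8 remain).
8 into Jun → Jun 8.

Jun 8, 2046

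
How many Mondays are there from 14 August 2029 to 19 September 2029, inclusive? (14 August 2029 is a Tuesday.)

5

14 August 2029 is a Tuesday; the first Monday on or after it is 20 August 2029 (6 days later).
From 20 August 2029 to 19 September 2029: 11 + 19 = 30 days (rest of August, September).
30 ÷ 7 = 4 full weeks with remainder 2, so 4 more Mondays after the first → 5.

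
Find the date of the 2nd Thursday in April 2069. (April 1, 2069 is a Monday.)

April 2069 begins on a Monday, so the first Thursday is April 4 (3 days later).
The 2nd Thursday is 1 weeks later: 4 + 7 = 11.

2069-04-11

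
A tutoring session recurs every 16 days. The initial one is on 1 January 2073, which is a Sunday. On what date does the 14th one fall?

The 14th occurrence is 13 intervals after the first: 13 × 16 = 208 days after 1 January 2073.
January has 31 days — 30 days to the end of January leaves 178.
February has 28 days (150 left).
March has 31 days (119 left).
April has 30 days (89 left).
May has 31 days (58 left).
June has 30 days (28 left).
28 days into July → 28 July 2073.

28 July 2073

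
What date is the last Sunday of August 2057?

26 August 2057

August 2057 begins on a Wednesday, so the first Sunday is August 5 (4 days later).
August 2057 has 31 days. Adding weeks: 5, 12, 19, 26 — the last one ≤ 31 is the 26th.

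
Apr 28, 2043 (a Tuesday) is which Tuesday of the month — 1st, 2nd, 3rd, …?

Day 28 falls in week ⌈28/7⌉ of the month.
Days 1–7 hold the 1st Tuesday, 8–14 the 2nd, 15–21 the 3rd, 22–28 the 4th, 29–31 the 5th.
28 is in the range for the 4th.

4th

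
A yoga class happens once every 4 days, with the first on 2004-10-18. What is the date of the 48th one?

2005-04-24

The 48th occurrence is 47 intervals after the first: 47 × 4 = 188 days after 2004-10-18.
October has 31 days — 13 days to the end of October leaves 175.
November has 30 days (145 left).
December has 31 days (114 left).
January has 31 days (83 left).
February has 28 days (55 left).
March has 31 days (24 left).
24 days into April → 2005-04-24.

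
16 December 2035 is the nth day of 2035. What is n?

350

Days in months before December: 31 + 28 + 31 + 30 + 31 + 30 + 31 + 31 + 30 + 31 + 30 = 334.
Plus 16 days into December → day 350.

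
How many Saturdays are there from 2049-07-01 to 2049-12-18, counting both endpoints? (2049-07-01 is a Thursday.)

25

2049-07-01 is a Thursday; the first Saturday on or after it is 2049-07-03 (2 days later).
From 2049-07-03 to 2049-12-18: 28 + 31 + 30 + 31 + 30 + 18 = 168 days (rest of July, August, September, October, November, December).
168 ÷ 7 = 24 full weeks with remainder 0, so 24 more Saturdays after the first → 25.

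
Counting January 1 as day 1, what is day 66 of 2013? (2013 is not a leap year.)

January has 31 days (66 − 31 = 35 remain).
February has 28 days (35 − 28 = 7 remain).
7 into March → March 7.

2013-03-07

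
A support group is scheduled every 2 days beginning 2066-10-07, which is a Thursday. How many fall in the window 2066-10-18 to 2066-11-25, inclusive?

Occurrences land 2·i days after 2066-10-07 for i = 0, 1, 2, …
2066-10-18 is 11 days after the start; 11 ÷ 2 = 5 remainder 1; since the remainder is 1, round up to i = 6. First occurrence in the window: #7 on 2066-10-19 (6×2 = 12 days in).
2066-11-25 is 49 days after the start; 49 ÷ 2 = 24 remainder 1. Last occurrence in the window: #25 on 2066-11-24.
Occurrences #7 through #25: 19 in total.

19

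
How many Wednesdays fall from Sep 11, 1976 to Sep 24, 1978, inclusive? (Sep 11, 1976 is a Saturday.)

Sep 11, 1976 is a Saturday; the first Wednesday on or after it is Sep 15, 1976 (4 days later).
From Sep 15, 1976 to Sep 24, 1978: 107 + 365 + 267 = 739 days (rest of 1976, 1977, to Sep 24, 1978 in 1978).
739 ÷ 7 = 105 full weeks with remainder 4, so 105 more Wednesdays after the first → 106.

106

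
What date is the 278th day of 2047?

Jan has 31 days (278 − 31 = 247 remain).
Feb has 28 days (247 − 28 = 219 remain).
Mar has 31 days (219 − 31 = 188 remain).
Apr has 30 days (188 − 30 = 158 remain).
May has 31 days (158 − 31 = 127 remain).
Jun has 30 days (127 − 30 = 97 remain).
Jul has 31 days (97 − 31 = 66 remain).
Aug has 31 days (66 − 31 = 35 remain).
Sep has 30 days (35 − 30 = 5 remain).
5 into Oct → Oct 5.

Oct 5, 2047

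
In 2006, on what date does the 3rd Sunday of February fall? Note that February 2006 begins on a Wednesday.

19 February 2006

February 2006 begins on a Wednesday, so the first Sunday is February 5 (4 days later).
The 3rd Sunday is 2 weeks later: 5 + 14 = 19.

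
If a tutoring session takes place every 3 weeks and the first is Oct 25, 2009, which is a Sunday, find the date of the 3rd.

The 3rd occurrence is 2 intervals after the first: 2 × 21 = 42 days after Oct 25, 2009.
Oct has 31 days — 6 days to the end of Oct leaves 36.
Nov has 30 days (6 left).
6 days into Dec → Dec 6, 2009.

Dec 6, 2009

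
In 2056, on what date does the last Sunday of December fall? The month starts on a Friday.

December 2056 begins on a Friday, so the first Sunday is December 3 (2 days later).
December 2056 has 31 days. Adding weeks: 3, 10, 17, 24, 31 — the last one ≤ 31 is the 31st.

2056-12-31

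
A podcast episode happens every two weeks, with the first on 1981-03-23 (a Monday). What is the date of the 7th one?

The 7th occurrence is 6 intervals after the first: 6 × 14 = 84 days after 1981-03-23.
March has 31 days — 8 days to the end of March leaves 76.
April has 30 days (46 left).
May has 31 days (15 left).
15 days into June → 1981-06-15.

1981-06-15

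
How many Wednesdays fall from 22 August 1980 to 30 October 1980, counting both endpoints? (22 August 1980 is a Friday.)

10

22 August 1980 is a Friday; the first Wednesday on or after it is 27 August 1980 (5 days later).
From 27 August 1980 to 30 October 1980: 4 + 30 + 30 = 64 days (rest of August, September, October).
64 ÷ 7 = 9 full weeks with remainder 1, so 9 more Wednesdays after the first → 10.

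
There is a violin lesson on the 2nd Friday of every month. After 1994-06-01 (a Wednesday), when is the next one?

1994-06-10

June 1994 starts on a Wednesday; its first Friday is the 3rd, so the 2nd Friday is the 10th — 1994-06-10.
1994-06-10 is after 1994-06-01, so that is the next one.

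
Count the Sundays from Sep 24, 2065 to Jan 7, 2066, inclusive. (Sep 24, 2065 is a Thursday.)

Sep 24, 2065 is a Thursday; the first Sunday on or after it is Sep 27, 2065 (3 days later).
From Sep 27, 2065 to Jan 7, 2066: 3 + 31 + 30 + 31 + 7 = 102 days (rest of Sep, Oct, Nov, Dec, Jan).
102 ÷ 7 = 14 full weeks with remainder 4, so 14 more Sundays after the first → 15.

15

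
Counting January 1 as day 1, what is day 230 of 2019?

Aug 18, 2019

Jan has 31 days (230 − 31 = 199 remain).
Feb has 28 days (199 − 28 = 171 remain).
Mar has 31 days (171 − 31 = 140 remain).
Apr has 30 days (140 − 30 = 110 remain).
May has 31 days (110 − 31 = 79 remain).
Jun has 30 days (79 − 30 = 49 remain).
Jul has 31 days (49 − 31 = 18 remain).
18 into Aug → Aug 18.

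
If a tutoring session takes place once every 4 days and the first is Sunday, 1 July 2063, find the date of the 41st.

The 41st occurrence is 40 intervals after the first: 40 × 4 = 160 days after 1 July 2063.
July has 31 days — 30 days to the end of July leaves 130.
August has 31 days (99 left).
September has 30 days (69 left).
October has 31 days (38 left).
November has 30 days (8 left).
8 days into December → 8 December 2063.

8 December 2063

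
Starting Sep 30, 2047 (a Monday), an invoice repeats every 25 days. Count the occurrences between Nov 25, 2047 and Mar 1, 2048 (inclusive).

4

Occurrences land 25·i days after Sep 30, 2047 for i = 0, 1, 2, …
Nov 25, 2047 is 56 days after the start; 56 ÷ 25 = 2 remainder 6; since the remainder is 6, round up to i = 3. First occurrence in the window: #4 on Dec 14, 2047 (3×25 = 75 days in).
Mar 1, 2048 is 153 days after the start; 153 ÷ 25 = 6 remainder 3. Last occurrence in the window: #7 on Feb 27, 2048.
Occurrences #4 through #7: 4 in total.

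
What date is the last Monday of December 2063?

The first Monday of December 2063 is December 3.
December 2063 has 31 days. Adding weeks: 3, 10, 17, 24, 31 — the last one ≤ 31 is the 31st.

2063-12-31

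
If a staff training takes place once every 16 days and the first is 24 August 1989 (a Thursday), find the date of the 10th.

The 10th occurrence is 9 intervals after the first: 9 × 16 = 144 days after 24 August 1989.
August has 31 days — 7 days to the end of August leaves 137.
September has 30 days (107 left).
October has 31 days (76 left).
November has 30 days (46 left).
December has 31 days (15 left).
15 days into January → 15 January 1990.

15 January 1990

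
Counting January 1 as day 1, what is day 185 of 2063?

Jan has 31 days (185 − 31 = 154 remain).
Feb has 28 days (154 − 28 = 126 remain).
Mar has 31 days (126 − 31 = 95 remain).
Apr has 30 days (95 − 30 = 65 remain).
May has 31 days (65 − 31 = 34 remain).
Jun has 30 days (34 − 30 = 4 remain).
4 into Jul → Jul 4.

Jul 4, 2063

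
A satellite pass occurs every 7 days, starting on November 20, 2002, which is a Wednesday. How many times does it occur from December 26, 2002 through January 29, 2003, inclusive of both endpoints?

Occurrences land 7·i days after November 20, 2002 for i = 0, 1, 2, …
December 26, 2002 is 36 days after the start; 36 ÷ 7 = 5 remainder 1; since the remainder is 1, round up to i = 6. First occurrence in the window: #7 on January 1, 2003 (6×7 = 42 days in).
January 29, 2003 is 70 days after the start; 70 ÷ 7 = 10 remainder 0. Last occurrence in the window: #11 on January 29, 2003.
Occurrences #7 through #11: 5 in total.

5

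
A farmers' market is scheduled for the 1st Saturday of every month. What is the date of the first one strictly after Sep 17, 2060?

Oct 2, 2060

Sep 2060 starts on a Wednesday, so its 1st Saturday is Sep 4, 2060 (3 days in).
That is not after Sep 17, 2060, so look at Oct 2060.
Oct 2060 starts on a Friday, so its 1st Saturday is Oct 2, 2060 (1 day in).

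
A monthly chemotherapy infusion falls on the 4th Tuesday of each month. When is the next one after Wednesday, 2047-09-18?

September 2047 starts on a Sunday; its first Tuesday is the 3rd, so the 4th Tuesday is the 24th — 2047-09-24.
2047-09-24 is after 2047-09-18, so that is the next one.

2047-09-24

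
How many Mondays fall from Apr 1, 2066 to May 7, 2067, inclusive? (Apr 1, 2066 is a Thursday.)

57

Apr 1, 2066 is a Thursday; the first Monday on or after it is Apr 5, 2066 (4 days later).
From Apr 5, 2066 to May 7, 2067: 270 + 127 = 397 days (rest of 2066, to May 7, 2067 in 2067).
397 ÷ 7 = 56 full weeks with remainder 5, so 56 more Mondays after the first → 57.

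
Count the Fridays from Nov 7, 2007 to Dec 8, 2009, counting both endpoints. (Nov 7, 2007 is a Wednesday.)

Nov 7, 2007 is a Wednesday; the first Friday on or after it is Nov 9, 2007 (2 days later).
From Nov 9, 2007 to Dec 8, 2009: 52 + 366 + 342 = 760 days (rest of 2007, 2008, to Dec 8, 2009 in 2009).
760 ÷ 7 = 108 full weeks with remainder 4, so 108 more Fridays after the first → 109.

109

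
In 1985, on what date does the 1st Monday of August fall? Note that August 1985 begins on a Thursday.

August 1985 begins on a Thursday, so the first Monday is August 5 (4 days later).

August 5, 1985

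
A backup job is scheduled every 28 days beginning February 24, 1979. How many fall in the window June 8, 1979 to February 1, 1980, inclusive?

9

Occurrences land 28·i days after February 24, 1979 for i = 0, 1, 2, …
June 8, 1979 is 104 days after the start; 104 ÷ 28 = 3 remainder 20; since the remainder is 20, round up to i = 4. First occurrence in the window: #5 on June 16, 1979 (4×28 = 112 days in).
February 1, 1980 is 342 days after the start; 342 ÷ 28 = 12 remainder 6. Last occurrence in the window: #13 on January 26, 1980.
Occurrences #5 through #13: 9 in total.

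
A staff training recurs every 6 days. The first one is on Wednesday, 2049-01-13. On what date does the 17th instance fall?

The 17th occurrence is 16 intervals after the first: 16 × 6 = 96 days after 2049-01-13.
January has 31 days — 18 days to the end of January leaves 78.
February has 28 days (50 left).
March has 31 days (19 left).
19 days into April → 2049-04-19.

2049-04-19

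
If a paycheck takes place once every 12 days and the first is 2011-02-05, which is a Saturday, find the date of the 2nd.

2011-02-17

The 2nd occurrence is 1 interval after the first: 1 × 12 = 12 days after 2011-02-05.
12 days later is 2011-02-17.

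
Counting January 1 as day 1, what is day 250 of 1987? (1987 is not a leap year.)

January has 31 days (250 − 31 = 219 remain).
February has 28 days (219 − 28 = 191 remain).
March has 31 days (191 − 31 = 160 remain).
April has 30 days (160 − 30 = 130 remain).
May has 31 days (130 − 31 = 99 remain).
June has 30 days (99 − 30 = 69 remain).
July has 31 days (69 − 31 = 38 remain).
August has 31 days (38 − 31 = 7 remain).
7 into September → September 7.

September 7, 1987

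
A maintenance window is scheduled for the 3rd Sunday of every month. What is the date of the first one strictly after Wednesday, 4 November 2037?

15 November 2037

November 2037 starts on a Sunday; its first Sunday is the 1st, so the 3rd Sunday is the 15th — 15 November 2037.
15 November 2037 is after 4 November 2037, so that is the next one.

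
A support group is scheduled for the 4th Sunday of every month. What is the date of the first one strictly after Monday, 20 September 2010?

September 2010 starts on a Wednesday; its first Sunday is the 5th, so the 4th Sunday is the 26th — 26 September 2010.
26 September 2010 is after 20 September 2010, so that is the next one.

26 September 2010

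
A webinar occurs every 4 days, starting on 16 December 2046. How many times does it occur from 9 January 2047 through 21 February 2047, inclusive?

11

Occurrences land 4·i days after 16 December 2046 for i = 0, 1, 2, …
9 January 2047 is 24 days after the start; 24 ÷ 4 = 6 remainder 0. First occurrence in the window: #7 on 9 January 2047 (6×4 = 24 days in).
21 February 2047 is 67 days after the start; 67 ÷ 4 = 16 remainder 3. Last occurrence in the window: #17 on 18 February 2047.
Occurrences #7 through #17: 11 in total.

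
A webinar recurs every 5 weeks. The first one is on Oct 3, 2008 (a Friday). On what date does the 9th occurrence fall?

The 9th occurrence is 8 intervals after the first: 8 × 35 = 280 days after Oct 3, 2008.
Oct has 31 days — 28 days to the end of Oct leaves 252.
Nov has 30 days (222 left).
Dec has 31 days (191 left).
Jan has 31 days (160 left).
Feb has 28 days (132 left).
Mar has 31 days (101 left).
Apr has 30 days (71 left).
May has 31 days (40 left).
Jun has 30 days (10 left).
10 days into Jul → Jul 10, 2009.

Jul 10, 2009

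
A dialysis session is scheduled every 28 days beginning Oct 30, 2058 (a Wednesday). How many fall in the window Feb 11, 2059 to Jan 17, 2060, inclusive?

12

Occurrences land 28·i days after Oct 30, 2058 for i = 0, 1, 2, …
Feb 11, 2059 is 104 days after the start; 104 ÷ 28 = 3 remainder 20; since the remainder is 20, round up to i = 4. First occurrence in the window: #5 on Feb 19, 2059 (4×28 = 112 days in).
Jan 17, 2060 is 444 days after the start; 444 ÷ 28 = 15 remainder 24. Last occurrence in the window: #16 on Dec 24, 2059.
Occurrences #5 through #16: 12 in total.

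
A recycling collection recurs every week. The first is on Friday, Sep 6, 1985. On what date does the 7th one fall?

Oct 18, 1985

The 7th occurrence is 6 intervals after the first: 6 × 7 = 42 days after Sep 6, 1985.
Sep has 30 days — 24 days to the end of Sep leaves 18.
18 days into Oct → Oct 18, 1985.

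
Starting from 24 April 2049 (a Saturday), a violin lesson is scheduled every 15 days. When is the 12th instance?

6 October 2049

The 12th occurrence is 11 intervals after the first: 11 × 15 = 165 days after 24 April 2049.
April has 30 days — 6 days to the end of April leaves 159.
May has 31 days (128 left).
June has 30 days (98 left).
July has 31 days (67 left).
August has 31 days (36 left).
September has 30 days (6 left).
6 days into October → 6 October 2049.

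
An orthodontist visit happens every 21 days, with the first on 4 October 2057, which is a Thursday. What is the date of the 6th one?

17 January 2058

The 6th occurrence is 5 intervals after the first: 5 × 21 = 105 days after 4 October 2057.
October has 31 days — 27 days to the end of October leaves 78.
November has 30 days (48 left).
December has 31 days (17 left).
17 days into January → 17 January 2058.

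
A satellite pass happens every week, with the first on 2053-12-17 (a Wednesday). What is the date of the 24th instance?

The 24th occurrence is 23 intervals after the first: 23 × 7 = 161 days after 2053-12-17.
December has 31 days — 14 days to the end of December leaves 147.
January has 31 days (116 left).
February has 28 days (88 left).
March has 31 days (57 left).
April has 30 days (27 left).
27 days into May → 2054-05-27.

2054-05-27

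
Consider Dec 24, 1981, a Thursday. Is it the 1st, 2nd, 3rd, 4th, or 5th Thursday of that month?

Day 24 falls in week ⌈24/7⌉ of the month.
Days 1–7 hold the 1st Thursday, 8–14 the 2nd, 15–21 the 3rd, 22–28 the 4th, 29–31 the 5th.
24 is in the range for the 4th.

4th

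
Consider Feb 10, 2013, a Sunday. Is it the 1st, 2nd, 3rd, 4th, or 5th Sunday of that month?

2nd

Day 10 falls in week ⌈10/7⌉ of the month.
Days 1–7 hold the 1st Sunday, 8–14 the 2nd, 15–21 the 3rd, 22–28 the 4th, 29–31 the 5th.
10 is in the range for the 2nd.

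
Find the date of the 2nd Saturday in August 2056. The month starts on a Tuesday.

August 2056 begins on a Tuesday, so the first Saturday is August 5 (4 days later).
The 2nd Saturday is 1 weeks later: 5 + 7 = 12.

August 12, 2056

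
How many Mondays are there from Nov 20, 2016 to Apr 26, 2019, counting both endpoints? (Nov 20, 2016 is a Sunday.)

Nov 20, 2016 is a Sunday; the first Monday on or after it is Nov 21, 2016 (1 day later).
From Nov 21, 2016 to Apr 26, 2019: 40 + 365 + 365 + 116 = 886 days (rest of 2016, 2017, 2018, to Apr 26, 2019 in 2019).
886 ÷ 7 = 126 full weeks with remainder 4, so 126 more Mondays after the first → 127.

127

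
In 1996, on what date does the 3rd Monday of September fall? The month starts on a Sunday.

September 1996 begins on a Sunday, so the first Monday is September 2 (1 day later).
The 3rd Monday is 2 weeks later: 2 + 14 = 16.

1996-09-16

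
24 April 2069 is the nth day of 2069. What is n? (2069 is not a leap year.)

114

Days in months before April: 31 + 28 + 31 = 90.
Plus 24 days into April → day 114.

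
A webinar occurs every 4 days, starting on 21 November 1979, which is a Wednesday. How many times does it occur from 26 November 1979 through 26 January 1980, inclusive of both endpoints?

Occurrences land 4·i days after 21 November 1979 for i = 0, 1, 2, …
26 November 1979 is 5 days after the start; 5 ÷ 4 = 1 remainder 1; since the remainder is 1, round up to i = 2. First occurrence in the window: #3 on 29 November 1979 (2×4 = 8 days in).
26 January 1980 is 66 days after the start; 66 ÷ 4 = 16 remainder 2. Last occurrence in the window: #17 on 24 January 1980.
Occurrences #3 through #17: 15 in total.

15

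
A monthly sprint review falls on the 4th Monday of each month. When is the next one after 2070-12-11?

December 2070 starts on a Monday; its first Monday is the 1st, so the 4th Monday is the 22nd — 2070-12-22.
2070-12-22 is after 2070-12-11, so that is the next one.

2070-12-22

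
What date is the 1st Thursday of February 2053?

February 2053 begins on a Saturday, so the first Thursday is February 6 (5 days later).

2053-02-06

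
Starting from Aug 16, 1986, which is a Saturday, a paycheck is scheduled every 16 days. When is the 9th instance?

Dec 22, 1986

The 9th occurrence is 8 intervals after the first: 8 × 16 = 128 days after Aug 16, 1986.
Aug has 31 days — 15 days to the end of Aug leaves 113.
Sep has 30 days (83 left).
Oct has 31 days (52 left).
Nov has 30 days (22 left).
22 days into Dec → Dec 22, 1986.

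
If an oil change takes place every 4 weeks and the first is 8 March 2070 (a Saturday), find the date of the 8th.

The 8th occurrence is 7 intervals after the first: 7 × 28 = 196 days after 8 March 2070.
March has 31 days — 23 days to the end of March leaves 173.
April has 30 days (143 left).
May has 31 days (112 left).
June has 30 days (82 left).
July has 31 days (51 left).
August has 31 days (20 left).
20 days into September → 20 September 2070.

20 September 2070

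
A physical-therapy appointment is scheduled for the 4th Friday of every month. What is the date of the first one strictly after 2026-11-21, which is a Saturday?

2026-11-27

November 2026 starts on a Sunday; its first Friday is the 6th, so the 4th Friday is the 27th — 2026-11-27.
2026-11-27 is after 2026-11-21, so that is the next one.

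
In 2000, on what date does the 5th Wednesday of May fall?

May 2000 begins on a Monday, so the first Wednesday is May 3 (2 days later).
The 5th Wednesday is 4 weeks later: 3 + 28 = 31.

31 May 2000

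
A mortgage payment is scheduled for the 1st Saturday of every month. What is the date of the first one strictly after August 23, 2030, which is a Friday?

August 2030 starts on a Thursday, so its 1st Saturday is August 3, 2030 (2 days in).
That is not after August 23, 2030, so look at September 2030.
September 2030 starts on a Sunday, so its 1st Saturday is September 7, 2030 (6 days in).

September 7, 2030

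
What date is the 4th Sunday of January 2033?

23 January 2033

January 2033 begins on a Saturday, so the first Sunday is January 2 (1 day later).
The 4th Sunday is 3 weeks later: 2 + 21 = 23.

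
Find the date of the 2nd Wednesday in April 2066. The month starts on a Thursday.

14 April 2066

April 2066 begins on a Thursday, so the first Wednesday is April 7 (6 days later).
The 2nd Wednesday is 1 weeks later: 7 + 7 = 14.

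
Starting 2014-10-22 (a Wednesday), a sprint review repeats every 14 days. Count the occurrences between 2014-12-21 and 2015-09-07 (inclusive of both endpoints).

Occurrences land 14·i days after 2014-10-22 for i = 0, 1, 2, …
2014-12-21 is 60 days after the start; 60 ÷ 14 = 4 remainder 4; since the remainder is 4, round up to i = 5. First occurrence in the window: #6 on 2014-12-31 (5×14 = 70 days in).
2015-09-07 is 320 days after the start; 320 ÷ 14 = 22 remainder 12. Last occurrence in the window: #23 on 2015-08-26.
Occurrences #6 through #23: 18 in total.

18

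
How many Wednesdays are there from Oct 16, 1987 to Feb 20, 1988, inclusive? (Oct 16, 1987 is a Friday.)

18

Oct 16, 1987 is a Friday; the first Wednesday on or after it is Oct 21, 1987 (5 days later).
From Oct 21, 1987 to Feb 20, 1988: 10 + 30 + 31 + 31 + 20 = 122 days (rest of Oct, Nov, Dec, Jan, Feb).
122 ÷ 7 = 17 full weeks with remainder 3, so 17 more Wednesdays after the first → 18.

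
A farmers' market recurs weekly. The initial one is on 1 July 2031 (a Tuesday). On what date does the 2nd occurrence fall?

The 2nd occurrence is 1 interval after the first: 1 × 7 = 7 days after 1 July 2031.
7 days later is 8 July 2031.

8 July 2031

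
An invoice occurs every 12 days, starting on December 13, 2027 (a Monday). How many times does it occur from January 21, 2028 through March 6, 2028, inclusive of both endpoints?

Occurrences land 12·i days after December 13, 2027 for i = 0, 1, 2, …
January 21, 2028 is 39 days after the start; 39 ÷ 12 = 3 remainder 3; since the remainder is 3, round up to i = 4. First occurrence in the window: #5 on January 30, 2028 (4×12 = 48 days in).
March 6, 2028 is 84 days after the start; 84 ÷ 12 = 7 remainder 0. Last occurrence in the window: #8 on March 6, 2028.
Occurrences #5 through #8: 4 in total.

4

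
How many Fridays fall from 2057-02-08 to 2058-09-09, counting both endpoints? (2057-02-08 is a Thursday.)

2057-02-08 is a Thursday; the first Friday on or after it is 2057-02-09 (1 day later).
From 2057-02-09 to 2058-09-09: 325 + 252 = 577 days (rest of 2057, to 2058-09-09 in 2058).
577 ÷ 7 = 82 full weeks with remainder 3, so 82 more Fridays after the first → 83.

83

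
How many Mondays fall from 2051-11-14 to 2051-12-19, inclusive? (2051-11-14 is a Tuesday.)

2051-11-14 is a Tuesday; the first Monday on or after it is 2051-11-20 (6 days later).
From 2051-11-20 to 2051-12-19: 10 + 19 = 29 days (rest of November, December).
29 ÷ 7 = 4 full weeks with remainder 1, so 4 more Mondays after the first → 5.

5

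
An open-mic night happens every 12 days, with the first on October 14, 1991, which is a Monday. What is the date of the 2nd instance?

October 26, 1991

The 2nd occurrence is 1 interval after the first: 1 × 12 = 12 days after October 14, 1991.
12 days later is October 26, 1991.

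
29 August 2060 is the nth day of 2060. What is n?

Days in months before August: 31 + 29 + 31 + 30 + 31 + 30 + 31 = 213.
Plus 29 days into August → day 242.

242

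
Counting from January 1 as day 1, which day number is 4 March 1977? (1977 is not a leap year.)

Days in months before March: 31 + 28 = 59.
Plus 4 days into March → day 63.

63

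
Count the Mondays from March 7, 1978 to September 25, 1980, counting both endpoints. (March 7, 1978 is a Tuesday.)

133

March 7, 1978 is a Tuesday; the first Monday on or after it is March 13, 1978 (6 days later).
From March 13, 1978 to September 25, 1980: 293 + 365 + 269 = 927 days (rest of 1978, 1979, to September 25, 1980 in 1980).
927 ÷ 7 = 132 full weeks with remainder 3, so 132 more Mondays after the first → 133.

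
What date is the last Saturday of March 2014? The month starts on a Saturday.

March 2014 begins on a Saturday, so the first Saturday is March 1.
March 2014 has 31 days. Adding weeks: 1, 8, 15, 22, 29 — the last one ≤ 31 is the 29th.

29 March 2014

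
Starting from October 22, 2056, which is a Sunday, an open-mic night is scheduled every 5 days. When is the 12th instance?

December 16, 2056

The 12th occurrence is 11 intervals after the first: 11 × 5 = 55 days after October 22, 2056.
October has 31 days — 9 days to the end of October leaves 46.
November has 30 days (16 left).
16 days into December → December 16, 2056.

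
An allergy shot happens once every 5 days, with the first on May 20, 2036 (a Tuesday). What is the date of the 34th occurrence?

Nov 1, 2036

The 34th occurrence is 33 intervals after the first: 33 × 5 = 165 days after May 20, 2036.
May has 31 days — 11 days to the end of May leaves 154.
Jun has 30 days (124 left).
Jul has 31 days (93 left).
Aug has 31 days (62 left).
Sep has 30 days (32 left).
Oct has 31 days (1 left).
1 day into Nov → Nov 1, 2036.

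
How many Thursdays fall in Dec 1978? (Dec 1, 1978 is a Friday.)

Dec 1, 1978 is a Friday; the first Thursday on or after it is Dec 7, 1978 (6 days later).
From Dec 7, 1978 to Dec 31, 1978 is 31 − 7 = 24 days.
24 ÷ 7 = 3 full weeks with remainder 3, so 3 more Thursdays after the first → 4.

4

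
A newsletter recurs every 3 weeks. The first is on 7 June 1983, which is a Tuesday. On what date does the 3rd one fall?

19 July 1983

The 3rd occurrence is 2 intervals after the first: 2 × 21 = 42 days after 7 June 1983.
June has 30 days — 23 days to the end of June leaves 19.
19 days into July → 19 July 1983.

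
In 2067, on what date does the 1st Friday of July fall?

The first Friday of July 2067 is July 1.

1 July 2067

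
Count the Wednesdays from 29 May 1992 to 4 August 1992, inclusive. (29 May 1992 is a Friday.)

9

29 May 1992 is a Friday; the first Wednesday on or after it is 3 June 1992 (5 days later).
From 3 June 1992 to 4 August 1992: 27 + 31 + 4 = 62 days (rest of June, July, August).
62 ÷ 7 = 8 full weeks with remainder 6, so 8 more Wednesdays after the first → 9.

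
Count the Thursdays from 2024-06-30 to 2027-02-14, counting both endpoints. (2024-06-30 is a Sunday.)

137

2024-06-30 is a Sunday; the first Thursday on or after it is 2024-07-04 (4 days later).
From 2024-07-04 to 2027-02-14: 180 + 365 + 365 + 45 = 955 days (rest of 2024, 2025, 2026, to 2027-02-14 in 2027).
955 ÷ 7 = 136 full weeks with remainder 3, so 136 more Thursdays after the first → 137.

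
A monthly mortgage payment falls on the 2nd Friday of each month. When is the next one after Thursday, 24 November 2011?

9 December 2011

November 2011 starts on a Tuesday; its first Friday is the 4th, so the 2nd Friday is the 11th — 11 November 2011.
That is not after 24 November 2011, so look at December 2011.
December 2011 starts on a Thursday; its first Friday is the 2nd, so the 2nd Friday is the 9th — 9 December 2011.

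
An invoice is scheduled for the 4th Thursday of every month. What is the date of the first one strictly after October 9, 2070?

October 23, 2070

October 2070 starts on a Wednesday; its first Thursday is the 2nd, so the 4th Thursday is the 23rd — October 23, 2070.
October 23, 2070 is after October 9, 2070, so that is the next one.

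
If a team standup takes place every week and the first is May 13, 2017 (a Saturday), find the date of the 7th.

Jun 24, 2017

The 7th occurrence is 6 intervals after the first: 6 × 7 = 42 days after May 13, 2017.
May has 31 days — 18 days to the end of May leaves 24.
24 days into Jun → Jun 24, 2017.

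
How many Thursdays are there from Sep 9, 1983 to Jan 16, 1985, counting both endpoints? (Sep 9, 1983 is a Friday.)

70

Sep 9, 1983 is a Friday; the first Thursday on or after it is Sep 15, 1983 (6 days later).
From Sep 15, 1983 to Jan 16, 1985: 107 + 366 + 16 = 489 days (rest of 1983, 1984, to Jan 16, 1985 in 1985).
489 ÷ 7 = 69 full weeks with remainder 6, so 69 more Thursdays after the first → 70.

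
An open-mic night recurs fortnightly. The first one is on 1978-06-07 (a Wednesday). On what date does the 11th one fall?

1978-10-25

The 11th occurrence is 10 intervals after the first: 10 × 14 = 140 days after 1978-06-07.
June has 30 days — 23 days to the end of June leaves 117.
July has 31 days (86 left).
August has 31 days (55 left).
September has 30 days (25 left).
25 days into October → 1978-10-25.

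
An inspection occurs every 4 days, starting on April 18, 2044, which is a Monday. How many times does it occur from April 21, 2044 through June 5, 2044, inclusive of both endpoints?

12

Occurrences land 4·i days after April 18, 2044 for i = 0, 1, 2, …
April 21, 2044 is 3 days after the start; 3 ÷ 4 = 0 remainder 3; since the remainder is 3, round up to i = 1. First occurrence in the window: #2 on April 22, 2044 (1×4 = 4 days in).
June 5, 2044 is 48 days after the start; 48 ÷ 4 = 12 remainder 0. Last occurrence in the window: #13 on June 5, 2044.
Occurrences #2 through #13: 12 in total.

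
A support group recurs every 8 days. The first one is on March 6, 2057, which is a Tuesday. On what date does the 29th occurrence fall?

October 16, 2057

The 29th occurrence is 28 intervals after the first: 28 × 8 = 224 days after March 6, 2057.
March has 31 days — 25 days to the end of March leaves 199.
April has 30 days (169 left).
May has 31 days (138 left).
June has 30 days (108 left).
July has 31 days (77 left).
August has 31 days (46 left).
September has 30 days (16 left).
16 days into October → October 16, 2057.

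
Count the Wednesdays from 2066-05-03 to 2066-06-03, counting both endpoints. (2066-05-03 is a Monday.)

2066-05-03 is a Monday; the first Wednesday on or after it is 2066-05-05 (2 days later).
From 2066-05-05 to 2066-06-03: 26 + 3 = 29 days (rest of May, June).
29 ÷ 7 = 4 full weeks with remainder 1, so 4 more Wednesdays after the first → 5.

5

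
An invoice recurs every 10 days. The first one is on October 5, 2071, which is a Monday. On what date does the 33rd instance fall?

The 33rd occurrence is 32 intervals after the first: 32 × 10 = 320 days after October 5, 2071.
October has 31 days — 26 days to the end of October leaves 294.
November has 30 days (264 left).
December has 31 days (233 left).
January has 31 days (202 left).
February has 29 days (173 left).
March has 31 days (142 left).
April has 30 days (112 left).
May has 31 days (81 left).
June has 30 days (51 left).
July has 31 days (20 left).
20 days into August → August 20, 2072.

August 20, 2072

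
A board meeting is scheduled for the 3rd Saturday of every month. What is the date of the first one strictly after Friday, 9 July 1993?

17 July 1993

July 1993 starts on a Thursday; its first Saturday is the 3rd, so the 3rd Saturday is the 17th — 17 July 1993.
17 July 1993 is after 9 July 1993, so that is the next one.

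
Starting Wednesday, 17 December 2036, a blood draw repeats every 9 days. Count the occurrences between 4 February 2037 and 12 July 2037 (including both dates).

Occurrences land 9·i days after 17 December 2036 for i = 0, 1, 2, …
4 February 2037 is 49 days after the start; 49 ÷ 9 = 5 remainder 4; since the remainder is 4, round up to i = 6. First occurrence in the window: #7 on 9 February 2037 (6×9 = 54 days in).
12 July 2037 is 207 days after the start; 207 ÷ 9 = 23 remainder 0. Last occurrence in the window: #24 on 12 July 2037.
Occurrences #7 through #24: 18 in total.

18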